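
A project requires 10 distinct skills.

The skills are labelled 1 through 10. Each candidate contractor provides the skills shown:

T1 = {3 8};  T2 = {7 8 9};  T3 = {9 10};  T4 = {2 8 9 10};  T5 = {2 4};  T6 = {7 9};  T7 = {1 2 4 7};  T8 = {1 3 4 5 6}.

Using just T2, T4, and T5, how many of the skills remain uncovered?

4

Union of T2, T4, T5 = {2, 4, 7, 8, 9, 10}.
Not covered: 1, 3, 5, 6 — 4 skills.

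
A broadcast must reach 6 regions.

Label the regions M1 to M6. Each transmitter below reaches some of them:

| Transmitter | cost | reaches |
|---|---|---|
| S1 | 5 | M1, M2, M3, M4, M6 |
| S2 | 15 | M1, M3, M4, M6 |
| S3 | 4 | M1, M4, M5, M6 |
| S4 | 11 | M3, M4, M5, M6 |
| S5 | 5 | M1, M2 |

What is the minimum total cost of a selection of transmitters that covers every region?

9

S1, S3 together cover every region (S1 ∪ S3 = {M1, M2, M3, M4, M5, M6}); total cost 5 + 4 = 9.
No covering selection has total cost below 9.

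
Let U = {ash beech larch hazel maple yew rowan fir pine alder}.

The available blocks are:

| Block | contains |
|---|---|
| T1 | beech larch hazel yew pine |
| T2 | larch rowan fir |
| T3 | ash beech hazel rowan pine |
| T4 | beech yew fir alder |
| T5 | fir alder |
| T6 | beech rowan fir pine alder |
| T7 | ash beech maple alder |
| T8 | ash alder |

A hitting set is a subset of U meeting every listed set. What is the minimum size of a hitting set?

3

The 3 items {hazel, fir, alder} hit every block.
No choice of 2 items meets every block, so 3 is the minimum.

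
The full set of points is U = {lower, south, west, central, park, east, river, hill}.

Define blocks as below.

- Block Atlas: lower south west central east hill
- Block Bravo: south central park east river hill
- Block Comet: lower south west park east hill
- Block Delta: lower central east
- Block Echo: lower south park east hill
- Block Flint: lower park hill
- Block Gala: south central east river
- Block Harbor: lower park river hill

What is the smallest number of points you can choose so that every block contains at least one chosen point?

2

The 2 points {lower, south} hit every block.
The blocks Flint, Gala are pairwise disjoint, so any hitting set needs a separate point for each — at least 2. Hence 2 is optimal.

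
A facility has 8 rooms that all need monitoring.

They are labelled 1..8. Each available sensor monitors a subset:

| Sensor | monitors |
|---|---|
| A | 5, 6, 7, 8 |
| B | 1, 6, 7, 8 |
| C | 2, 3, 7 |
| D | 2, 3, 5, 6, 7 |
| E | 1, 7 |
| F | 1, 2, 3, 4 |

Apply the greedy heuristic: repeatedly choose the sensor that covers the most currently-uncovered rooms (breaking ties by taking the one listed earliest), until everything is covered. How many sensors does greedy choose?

Greedy: pick D (covers 5 new) → pick B (covers 2 new) → pick F (covers 1 new). Total picks: 3.
(The true minimum cover uses only 2 sensors, so greedy is not optimal here.)

3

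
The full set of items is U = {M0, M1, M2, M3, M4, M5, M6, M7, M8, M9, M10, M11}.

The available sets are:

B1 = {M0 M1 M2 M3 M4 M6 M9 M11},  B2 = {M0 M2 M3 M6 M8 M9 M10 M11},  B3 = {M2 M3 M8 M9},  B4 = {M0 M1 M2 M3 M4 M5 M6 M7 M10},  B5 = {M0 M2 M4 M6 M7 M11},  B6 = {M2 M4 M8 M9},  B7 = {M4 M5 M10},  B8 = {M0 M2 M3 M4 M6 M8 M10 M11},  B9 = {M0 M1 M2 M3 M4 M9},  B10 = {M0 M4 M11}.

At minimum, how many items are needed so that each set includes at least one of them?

2

Take H = {M4, M9}. Each listed set contains at least one of these, so H is a hitting set of size 2.
The sets B3, B7 are pairwise disjoint, so any hitting set needs a separate item for each — at least 2. Hence 2 is optimal.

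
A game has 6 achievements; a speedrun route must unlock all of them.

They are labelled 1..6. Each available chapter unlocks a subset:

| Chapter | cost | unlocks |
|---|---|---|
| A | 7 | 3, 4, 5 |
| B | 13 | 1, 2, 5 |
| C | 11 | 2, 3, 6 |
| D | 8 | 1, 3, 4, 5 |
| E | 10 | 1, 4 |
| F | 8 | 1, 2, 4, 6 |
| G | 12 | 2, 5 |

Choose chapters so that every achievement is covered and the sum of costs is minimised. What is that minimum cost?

15

A, F together cover every achievement (A ∪ F = {1, 2, 3, 4, 5, 6}); total cost 7 + 8 = 15.
The greedy pick D, F costs 16; no covering selection beats 15.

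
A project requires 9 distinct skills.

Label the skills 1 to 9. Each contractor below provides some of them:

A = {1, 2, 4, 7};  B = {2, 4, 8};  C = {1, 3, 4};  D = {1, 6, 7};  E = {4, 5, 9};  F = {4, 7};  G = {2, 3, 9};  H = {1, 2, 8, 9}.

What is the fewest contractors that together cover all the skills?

Take {D, E, G, H}. Their union is {1, 2, 3, 4, 5, 6, 7, 8, 9}, which is all 9 skills.
No 3 of the 8 contractors cover everything (all 56 combinations miss at least one skill), so 4 is optimal.

4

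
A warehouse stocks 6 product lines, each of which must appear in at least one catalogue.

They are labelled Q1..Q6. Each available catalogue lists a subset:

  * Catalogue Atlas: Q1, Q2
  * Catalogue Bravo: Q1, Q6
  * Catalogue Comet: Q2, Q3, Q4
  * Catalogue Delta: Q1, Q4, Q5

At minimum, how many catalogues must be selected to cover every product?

Take {Bravo, Comet, Delta}. Their union is {Q1, Q2, Q3, Q4, Q5, Q6}, which is all 6 products.
Only Comet contains Q3, so Comet is forced; the remaining 3 products need at least 2 more catalogues (each remaining catalogue adds at most 2) — so at least 3 catalogues are needed, and 3 is optimal.

3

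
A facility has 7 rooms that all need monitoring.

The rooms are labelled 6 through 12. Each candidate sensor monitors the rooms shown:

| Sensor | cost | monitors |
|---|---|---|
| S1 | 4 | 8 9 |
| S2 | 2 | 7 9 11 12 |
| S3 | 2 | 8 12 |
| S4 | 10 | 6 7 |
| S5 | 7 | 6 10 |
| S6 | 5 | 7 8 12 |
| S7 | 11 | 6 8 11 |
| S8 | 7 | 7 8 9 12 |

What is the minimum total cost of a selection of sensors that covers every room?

S2, S3, S5 together cover every room (S2 ∪ S3 ∪ S5 = {6, 7, 8, 9, 10, 11, 12}); total cost 2 + 2 + 7 = 11.
No covering selection has total cost below 11.

11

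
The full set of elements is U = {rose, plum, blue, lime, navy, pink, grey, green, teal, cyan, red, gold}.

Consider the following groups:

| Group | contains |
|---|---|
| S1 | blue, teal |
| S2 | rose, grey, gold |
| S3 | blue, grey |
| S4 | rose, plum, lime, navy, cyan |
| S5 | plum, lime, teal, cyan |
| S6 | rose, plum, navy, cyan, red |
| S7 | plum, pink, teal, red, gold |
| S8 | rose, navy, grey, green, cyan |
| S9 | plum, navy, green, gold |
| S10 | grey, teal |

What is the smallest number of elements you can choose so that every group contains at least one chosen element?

3

The 3 elements {plum, blue, grey} hit every group.
No choice of 2 elements meets every group, so 3 is the minimum.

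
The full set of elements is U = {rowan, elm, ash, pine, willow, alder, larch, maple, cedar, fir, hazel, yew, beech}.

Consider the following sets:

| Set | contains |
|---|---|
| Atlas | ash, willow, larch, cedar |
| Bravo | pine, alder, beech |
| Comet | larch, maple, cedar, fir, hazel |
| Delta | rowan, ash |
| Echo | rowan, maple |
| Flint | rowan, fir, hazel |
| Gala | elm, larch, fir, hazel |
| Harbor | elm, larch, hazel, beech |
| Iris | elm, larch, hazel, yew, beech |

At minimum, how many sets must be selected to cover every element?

5

Atlas, Bravo, Comet, Echo, and Iris cover everything between them: the union {rowan, elm, ash, pine, willow, alder, larch, maple, cedar, fir, hazel, yew, beech} is all of U.
No 4 of the 9 sets cover everything (all 126 combinations miss at least one element), so 5 is optimal.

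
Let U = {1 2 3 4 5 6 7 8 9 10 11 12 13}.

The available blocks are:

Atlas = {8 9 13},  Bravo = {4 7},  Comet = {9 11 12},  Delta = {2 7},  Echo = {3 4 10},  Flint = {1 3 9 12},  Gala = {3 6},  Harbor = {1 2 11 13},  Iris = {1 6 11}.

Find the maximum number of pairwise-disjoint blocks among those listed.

Atlas, Delta, Echo, Iris are pairwise disjoint (Atlas={8,9,13}; Delta={2,7}; Echo={3,4,10}; Iris={1,6,11}).
Every remaining block overlaps one of these, and no 5 of the listed blocks are pairwise disjoint, so 4 is the maximum.

4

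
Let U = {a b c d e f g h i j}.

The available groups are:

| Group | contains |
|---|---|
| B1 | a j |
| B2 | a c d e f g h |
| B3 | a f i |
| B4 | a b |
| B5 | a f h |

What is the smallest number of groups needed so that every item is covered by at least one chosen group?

4

Take {B1, B2, B3, B4}. Their union is {a, b, c, d, e, f, g, h, i, j}, which is all 10 items.
Only B2 contains c, so B2 is forced; the remaining 3 items need at least 3 more groups (each remaining group adds at most 1) — so at least 4 groups are needed, and 4 is optimal.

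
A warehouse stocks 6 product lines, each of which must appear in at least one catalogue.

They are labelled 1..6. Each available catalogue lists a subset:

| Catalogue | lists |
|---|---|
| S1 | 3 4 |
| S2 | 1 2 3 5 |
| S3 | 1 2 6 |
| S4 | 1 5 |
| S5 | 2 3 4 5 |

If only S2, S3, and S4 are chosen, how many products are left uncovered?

Union of S2, S3, S4 = {1, 2, 3, 5, 6}.
Not covered: 4 — 1 product.

1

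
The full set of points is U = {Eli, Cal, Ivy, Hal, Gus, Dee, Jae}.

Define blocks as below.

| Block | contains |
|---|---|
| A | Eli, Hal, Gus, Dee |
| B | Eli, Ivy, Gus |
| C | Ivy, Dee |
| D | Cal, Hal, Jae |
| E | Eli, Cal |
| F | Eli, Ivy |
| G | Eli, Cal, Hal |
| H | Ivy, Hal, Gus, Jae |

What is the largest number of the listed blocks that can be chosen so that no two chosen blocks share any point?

C, E are pairwise disjoint (C={Ivy,Dee}; E={Eli,Cal}).
Every remaining block overlaps one of these, and no 3 of the listed blocks are pairwise disjoint, so 2 is the maximum.

2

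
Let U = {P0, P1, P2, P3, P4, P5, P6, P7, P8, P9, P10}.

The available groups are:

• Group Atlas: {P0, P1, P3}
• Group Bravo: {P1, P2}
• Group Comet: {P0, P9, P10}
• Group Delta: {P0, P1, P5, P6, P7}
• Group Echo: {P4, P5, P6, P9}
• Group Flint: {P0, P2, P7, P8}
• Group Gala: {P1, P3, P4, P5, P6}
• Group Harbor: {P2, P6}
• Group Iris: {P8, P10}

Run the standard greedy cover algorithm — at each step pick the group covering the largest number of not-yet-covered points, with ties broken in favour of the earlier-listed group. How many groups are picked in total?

Greedy: pick Delta (covers 5 new) → pick Comet (covers 2 new) → pick Flint (covers 2 new) → pick Gala (covers 2 new). Total picks: 4.
(The true minimum cover uses only 3 groups, so greedy is not optimal here.)

4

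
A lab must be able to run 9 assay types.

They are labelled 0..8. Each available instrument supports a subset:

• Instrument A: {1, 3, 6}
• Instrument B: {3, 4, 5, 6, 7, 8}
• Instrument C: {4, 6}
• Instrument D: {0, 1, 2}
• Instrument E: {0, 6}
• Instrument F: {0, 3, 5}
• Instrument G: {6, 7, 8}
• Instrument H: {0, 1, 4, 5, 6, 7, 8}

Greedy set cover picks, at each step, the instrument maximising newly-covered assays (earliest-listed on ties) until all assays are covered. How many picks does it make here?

3

Greedy: pick H (covers 7 new) → pick A (covers 1 new) → pick D (covers 1 new). Total picks: 3.
(The true minimum cover uses only 2 instruments, so greedy is not optimal here.)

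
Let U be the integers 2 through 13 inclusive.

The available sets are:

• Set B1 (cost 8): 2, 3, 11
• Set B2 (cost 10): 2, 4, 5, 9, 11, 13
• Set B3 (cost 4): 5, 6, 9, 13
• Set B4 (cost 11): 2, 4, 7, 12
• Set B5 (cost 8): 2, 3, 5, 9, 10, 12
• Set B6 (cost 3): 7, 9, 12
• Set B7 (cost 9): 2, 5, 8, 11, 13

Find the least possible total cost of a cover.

B3, B4, B5, B7 together cover every item (B3 ∪ B4 ∪ B5 ∪ B7 = {2, 3, 4, 5, 6, 7, 8, 9, 10, 11, 12, 13}); total cost 4 + 11 + 8 + 9 = 32.
The greedy pick B3, B6, B1, B5, B7, B2 costs 42; no covering selection beats 32.

32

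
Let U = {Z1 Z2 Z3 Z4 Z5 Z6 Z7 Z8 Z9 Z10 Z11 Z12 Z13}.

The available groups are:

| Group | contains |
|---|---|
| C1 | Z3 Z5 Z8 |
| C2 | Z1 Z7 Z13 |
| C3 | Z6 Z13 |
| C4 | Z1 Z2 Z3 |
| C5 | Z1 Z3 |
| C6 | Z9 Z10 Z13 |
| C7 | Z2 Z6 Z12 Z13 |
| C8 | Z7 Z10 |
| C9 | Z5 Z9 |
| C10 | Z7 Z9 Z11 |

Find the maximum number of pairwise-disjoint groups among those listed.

C3, C5, C8, C9 are pairwise disjoint (C3={Z6,Z13}; C5={Z1,Z3}; C8={Z7,Z10}; C9={Z5,Z9}).
Every remaining group overlaps one of these, and no 5 of the listed groups are pairwise disjoint, so 4 is the maximum.

4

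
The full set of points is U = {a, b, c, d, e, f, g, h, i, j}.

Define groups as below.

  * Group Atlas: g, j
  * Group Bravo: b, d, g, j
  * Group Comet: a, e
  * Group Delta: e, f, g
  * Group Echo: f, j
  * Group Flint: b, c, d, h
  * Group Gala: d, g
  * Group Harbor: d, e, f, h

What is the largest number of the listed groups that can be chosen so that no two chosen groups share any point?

Comet, Echo, Gala are pairwise disjoint (Comet={a,e}; Echo={f,j}; Gala={d,g}).
Every remaining group overlaps one of these, and no 4 of the listed groups are pairwise disjoint, so 3 is the maximum.

3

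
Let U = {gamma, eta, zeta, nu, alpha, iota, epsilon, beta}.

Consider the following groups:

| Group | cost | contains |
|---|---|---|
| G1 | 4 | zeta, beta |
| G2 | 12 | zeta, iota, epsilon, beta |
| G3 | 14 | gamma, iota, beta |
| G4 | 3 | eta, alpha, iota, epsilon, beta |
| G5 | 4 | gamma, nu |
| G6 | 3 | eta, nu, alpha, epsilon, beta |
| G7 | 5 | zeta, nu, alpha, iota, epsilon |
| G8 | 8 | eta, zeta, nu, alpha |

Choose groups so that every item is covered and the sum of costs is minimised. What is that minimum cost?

G1, G4, G5 together cover every item (G1 ∪ G4 ∪ G5 = {gamma, eta, zeta, nu, alpha, iota, epsilon, beta}); total cost 4 + 3 + 4 = 11.
No covering selection has total cost below 11.

11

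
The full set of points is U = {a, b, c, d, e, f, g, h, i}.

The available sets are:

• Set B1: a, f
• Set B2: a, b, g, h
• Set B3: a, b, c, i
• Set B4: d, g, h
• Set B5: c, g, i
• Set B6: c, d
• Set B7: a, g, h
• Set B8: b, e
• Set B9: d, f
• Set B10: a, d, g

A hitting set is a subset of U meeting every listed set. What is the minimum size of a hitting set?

Take T = {a, b, c, d}. Each listed set contains at least one of these, so T is a hitting set of size 4.
No choice of 3 points meets every set, so 4 is the minimum.

4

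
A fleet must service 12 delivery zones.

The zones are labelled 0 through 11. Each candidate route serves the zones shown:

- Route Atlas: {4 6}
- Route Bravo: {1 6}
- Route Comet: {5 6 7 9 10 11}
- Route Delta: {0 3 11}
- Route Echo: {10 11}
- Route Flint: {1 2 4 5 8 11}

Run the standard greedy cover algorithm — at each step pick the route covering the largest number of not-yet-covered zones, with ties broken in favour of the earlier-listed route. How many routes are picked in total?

3

Greedy: pick Comet (covers 6 new) → pick Flint (covers 4 new) → pick Delta (covers 2 new). Total picks: 3.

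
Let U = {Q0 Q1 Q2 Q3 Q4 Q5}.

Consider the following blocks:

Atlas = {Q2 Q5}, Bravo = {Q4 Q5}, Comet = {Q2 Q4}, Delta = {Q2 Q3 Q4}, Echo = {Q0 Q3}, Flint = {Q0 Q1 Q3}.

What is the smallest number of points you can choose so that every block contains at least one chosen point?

H = {Q0, Q2, Q4} meets every block (each contains at least one member of H), and |H| = 3.
No choice of 2 points meets every block, so 3 is the minimum.

3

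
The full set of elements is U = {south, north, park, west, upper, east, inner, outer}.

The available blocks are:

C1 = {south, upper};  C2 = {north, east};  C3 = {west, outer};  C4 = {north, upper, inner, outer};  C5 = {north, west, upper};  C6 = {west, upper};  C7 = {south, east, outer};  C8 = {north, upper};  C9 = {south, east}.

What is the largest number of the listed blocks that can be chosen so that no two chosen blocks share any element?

3

C3, C8, C9 are pairwise disjoint (C3={west,outer}; C8={north,upper}; C9={south,east}).
Every remaining block overlaps one of these, and no 4 of the listed blocks are pairwise disjoint, so 3 is the maximum.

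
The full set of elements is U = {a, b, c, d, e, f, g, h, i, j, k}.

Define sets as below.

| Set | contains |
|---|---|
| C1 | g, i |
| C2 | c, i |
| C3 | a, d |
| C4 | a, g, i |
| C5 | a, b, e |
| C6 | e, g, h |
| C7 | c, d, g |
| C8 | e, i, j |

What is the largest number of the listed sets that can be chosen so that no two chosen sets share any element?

3

C2, C3, C6 are pairwise disjoint (C2={c,i}; C3={a,d}; C6={e,g,h}).
Every remaining set overlaps one of these, and no 4 of the listed sets are pairwise disjoint, so 3 is the maximum.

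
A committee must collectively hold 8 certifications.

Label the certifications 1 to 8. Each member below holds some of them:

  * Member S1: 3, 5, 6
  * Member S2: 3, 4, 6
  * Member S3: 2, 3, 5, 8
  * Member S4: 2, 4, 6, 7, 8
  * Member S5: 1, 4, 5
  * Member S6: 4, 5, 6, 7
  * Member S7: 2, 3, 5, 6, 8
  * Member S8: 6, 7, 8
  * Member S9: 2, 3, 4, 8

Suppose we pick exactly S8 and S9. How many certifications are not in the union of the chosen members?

2

Union of S8, S9 = {2, 3, 4, 6, 7, 8}.
Not covered: 1, 5 — 2 certifications.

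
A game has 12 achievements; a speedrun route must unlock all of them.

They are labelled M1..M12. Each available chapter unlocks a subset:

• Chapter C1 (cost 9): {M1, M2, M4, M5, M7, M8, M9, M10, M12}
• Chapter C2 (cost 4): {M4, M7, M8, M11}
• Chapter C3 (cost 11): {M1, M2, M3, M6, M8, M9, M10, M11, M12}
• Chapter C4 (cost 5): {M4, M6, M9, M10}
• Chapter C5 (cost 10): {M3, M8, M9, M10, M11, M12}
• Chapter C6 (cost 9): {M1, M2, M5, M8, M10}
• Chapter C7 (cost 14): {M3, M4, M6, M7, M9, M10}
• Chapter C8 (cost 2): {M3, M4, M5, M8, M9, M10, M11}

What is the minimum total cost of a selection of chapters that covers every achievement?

C1, C4, C8 together cover every achievement (C1 ∪ C4 ∪ C8 = {M1, M2, M3, M4, M5, M6, M7, M8, M9, M10, M11, M12}); total cost 9 + 5 + 2 = 16.
No covering selection has total cost below 16.

16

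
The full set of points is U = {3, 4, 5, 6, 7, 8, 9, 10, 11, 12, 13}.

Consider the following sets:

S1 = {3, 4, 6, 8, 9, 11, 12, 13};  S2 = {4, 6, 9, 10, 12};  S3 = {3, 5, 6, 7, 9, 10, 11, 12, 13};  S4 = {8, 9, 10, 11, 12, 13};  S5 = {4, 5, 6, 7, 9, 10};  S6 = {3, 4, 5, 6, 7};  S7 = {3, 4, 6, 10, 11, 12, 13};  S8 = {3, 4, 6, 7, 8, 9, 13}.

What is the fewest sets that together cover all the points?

S1 and S3 cover everything between them: the union {3, 4, 5, 6, 7, 8, 9, 10, 11, 12, 13} is all of U.
No single set has all 11 points (the largest, S3, has 9), so 2 is optimal.

2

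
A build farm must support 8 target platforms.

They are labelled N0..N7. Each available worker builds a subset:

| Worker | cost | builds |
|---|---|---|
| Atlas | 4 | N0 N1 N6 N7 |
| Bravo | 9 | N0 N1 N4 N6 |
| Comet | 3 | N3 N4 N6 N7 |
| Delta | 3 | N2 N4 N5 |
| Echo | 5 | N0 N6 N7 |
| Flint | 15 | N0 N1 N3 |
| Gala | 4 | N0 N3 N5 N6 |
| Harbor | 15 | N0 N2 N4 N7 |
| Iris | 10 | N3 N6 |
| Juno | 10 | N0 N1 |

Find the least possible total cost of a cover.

Atlas, Comet, Delta together cover every platform (Atlas ∪ Comet ∪ Delta = {N0, N1, N2, N3, N4, N5, N6, N7}); total cost 4 + 3 + 3 = 10.
No covering selection has total cost below 10.

10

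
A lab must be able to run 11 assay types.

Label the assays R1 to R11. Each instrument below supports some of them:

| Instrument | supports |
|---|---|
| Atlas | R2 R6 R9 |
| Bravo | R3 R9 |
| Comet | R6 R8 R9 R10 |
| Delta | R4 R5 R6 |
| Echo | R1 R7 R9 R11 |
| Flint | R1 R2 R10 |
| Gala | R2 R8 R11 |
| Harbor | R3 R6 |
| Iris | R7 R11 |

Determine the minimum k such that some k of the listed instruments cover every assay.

Comet and Delta and Echo and Flint and Harbor together: Comet ∪ Delta ∪ Echo ∪ Flint ∪ Harbor = {R1, R2, R3, R4, R5, R6, R7, R8, R9, R10, R11} — every assay is covered.
No 4 of the 9 instruments cover everything (all 126 combinations miss at least one assay), so 5 is optimal.

5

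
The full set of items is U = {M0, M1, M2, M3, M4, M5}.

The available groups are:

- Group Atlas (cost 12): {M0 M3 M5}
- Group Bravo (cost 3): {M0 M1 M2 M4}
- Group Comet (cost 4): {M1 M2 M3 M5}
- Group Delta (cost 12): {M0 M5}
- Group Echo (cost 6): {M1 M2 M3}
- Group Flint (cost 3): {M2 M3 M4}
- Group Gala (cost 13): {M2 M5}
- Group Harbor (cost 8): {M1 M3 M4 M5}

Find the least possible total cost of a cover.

Bravo, Comet together cover every item (Bravo ∪ Comet = {M0, M1, M2, M3, M4, M5}); total cost 3 + 4 = 7.
No covering selection has total cost below 7.

7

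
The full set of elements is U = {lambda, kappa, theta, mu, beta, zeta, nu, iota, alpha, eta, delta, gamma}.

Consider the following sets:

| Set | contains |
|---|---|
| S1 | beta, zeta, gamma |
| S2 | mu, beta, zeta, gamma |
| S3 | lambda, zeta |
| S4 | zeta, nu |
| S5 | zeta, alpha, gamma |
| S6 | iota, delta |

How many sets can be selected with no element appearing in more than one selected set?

2

S5, S6 are pairwise disjoint (S5={zeta,alpha,gamma}; S6={iota,delta}).
Every remaining set overlaps one of these, and no 3 of the listed sets are pairwise disjoint, so 2 is the maximum.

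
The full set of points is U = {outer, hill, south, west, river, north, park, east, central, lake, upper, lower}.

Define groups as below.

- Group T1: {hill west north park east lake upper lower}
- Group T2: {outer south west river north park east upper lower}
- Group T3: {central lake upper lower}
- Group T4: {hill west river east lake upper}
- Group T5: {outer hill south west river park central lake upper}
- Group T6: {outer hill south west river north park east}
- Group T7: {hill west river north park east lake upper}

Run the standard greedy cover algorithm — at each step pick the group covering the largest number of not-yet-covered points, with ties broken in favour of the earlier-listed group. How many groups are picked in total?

Greedy: pick T2 (covers 9 new) → pick T5 (covers 3 new). Total picks: 2.

2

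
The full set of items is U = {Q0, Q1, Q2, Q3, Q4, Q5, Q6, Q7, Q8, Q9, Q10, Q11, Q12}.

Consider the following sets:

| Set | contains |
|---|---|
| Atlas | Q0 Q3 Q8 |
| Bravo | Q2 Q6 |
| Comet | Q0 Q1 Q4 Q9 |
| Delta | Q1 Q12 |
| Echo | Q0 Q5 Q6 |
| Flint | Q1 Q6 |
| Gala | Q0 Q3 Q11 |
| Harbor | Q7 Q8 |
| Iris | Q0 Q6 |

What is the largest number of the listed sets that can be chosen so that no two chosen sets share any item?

4

Bravo, Delta, Gala, Harbor are pairwise disjoint (Bravo={Q2,Q6}; Delta={Q1,Q12}; Gala={Q0,Q3,Q11}; Harbor={Q7,Q8}).
Every remaining set overlaps one of these, and no 5 of the listed sets are pairwise disjoint, so 4 is the maximum.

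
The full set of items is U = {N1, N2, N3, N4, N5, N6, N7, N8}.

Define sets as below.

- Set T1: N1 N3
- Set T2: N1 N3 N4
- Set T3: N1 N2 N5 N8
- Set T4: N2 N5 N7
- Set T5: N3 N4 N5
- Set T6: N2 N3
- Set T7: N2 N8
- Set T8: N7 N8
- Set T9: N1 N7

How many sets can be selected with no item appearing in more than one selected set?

3

T5, T7, T9 are pairwise disjoint (T5={N3,N4,N5}; T7={N2,N8}; T9={N1,N7}).
Every remaining set overlaps one of these, and no 4 of the listed sets are pairwise disjoint, so 3 is the maximum.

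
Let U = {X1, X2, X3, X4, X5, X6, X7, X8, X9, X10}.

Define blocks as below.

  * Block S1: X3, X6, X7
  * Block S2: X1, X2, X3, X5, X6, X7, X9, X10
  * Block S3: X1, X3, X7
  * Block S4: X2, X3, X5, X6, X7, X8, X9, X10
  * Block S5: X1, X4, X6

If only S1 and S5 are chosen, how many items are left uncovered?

5

Union of S1, S5 = {X1, X3, X4, X6, X7}.
Not covered: X2, X5, X8, X9, X10 — 5 items.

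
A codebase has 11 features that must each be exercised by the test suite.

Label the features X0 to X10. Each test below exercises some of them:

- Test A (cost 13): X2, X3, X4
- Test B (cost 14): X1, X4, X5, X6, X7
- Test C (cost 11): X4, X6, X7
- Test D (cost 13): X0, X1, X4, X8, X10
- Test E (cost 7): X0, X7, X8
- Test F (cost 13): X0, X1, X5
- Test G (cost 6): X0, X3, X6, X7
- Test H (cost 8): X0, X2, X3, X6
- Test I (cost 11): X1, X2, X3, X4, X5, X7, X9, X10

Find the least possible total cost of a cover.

24

E, G, I together cover every feature (E ∪ G ∪ I = {X0, X1, X2, X3, X4, X5, X6, X7, X8, X9, X10}); total cost 7 + 6 + 11 = 24.
No covering selection has total cost below 24.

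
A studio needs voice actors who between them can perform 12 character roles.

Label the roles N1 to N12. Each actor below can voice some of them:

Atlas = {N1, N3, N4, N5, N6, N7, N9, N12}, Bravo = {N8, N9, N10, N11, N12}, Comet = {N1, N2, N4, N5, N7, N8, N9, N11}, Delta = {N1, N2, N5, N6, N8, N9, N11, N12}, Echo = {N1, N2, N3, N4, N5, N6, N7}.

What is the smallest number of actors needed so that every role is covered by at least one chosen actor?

2

Bravo and Echo together: Bravo ∪ Echo = {N1, N2, N3, N4, N5, N6, N7, N8, N9, N10, N11, N12} — every role is covered.
No single actor has all 12 roles (the largest, Atlas, has 8), so 2 is optimal.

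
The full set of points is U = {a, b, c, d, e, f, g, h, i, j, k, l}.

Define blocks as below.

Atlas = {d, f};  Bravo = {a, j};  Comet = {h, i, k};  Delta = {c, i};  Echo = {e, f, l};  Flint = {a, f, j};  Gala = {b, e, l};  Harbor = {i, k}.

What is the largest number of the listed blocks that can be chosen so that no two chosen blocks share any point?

4

Atlas, Bravo, Gala, Harbor are pairwise disjoint (Atlas={d,f}; Bravo={a,j}; Gala={b,e,l}; Harbor={i,k}).
Every remaining block overlaps one of these, and no 5 of the listed blocks are pairwise disjoint, so 4 is the maximum.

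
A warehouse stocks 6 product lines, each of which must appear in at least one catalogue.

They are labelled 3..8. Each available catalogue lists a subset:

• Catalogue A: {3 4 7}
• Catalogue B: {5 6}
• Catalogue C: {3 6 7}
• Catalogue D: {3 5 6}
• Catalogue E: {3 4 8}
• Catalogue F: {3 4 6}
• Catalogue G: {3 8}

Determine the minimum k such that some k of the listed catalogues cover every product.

3

Take {A, D, E}. Their union is {3, 4, 5, 6, 7, 8}, which is all 6 products.
No 2 of the 7 catalogues cover everything (all 21 combinations miss at least one product), so 3 is optimal.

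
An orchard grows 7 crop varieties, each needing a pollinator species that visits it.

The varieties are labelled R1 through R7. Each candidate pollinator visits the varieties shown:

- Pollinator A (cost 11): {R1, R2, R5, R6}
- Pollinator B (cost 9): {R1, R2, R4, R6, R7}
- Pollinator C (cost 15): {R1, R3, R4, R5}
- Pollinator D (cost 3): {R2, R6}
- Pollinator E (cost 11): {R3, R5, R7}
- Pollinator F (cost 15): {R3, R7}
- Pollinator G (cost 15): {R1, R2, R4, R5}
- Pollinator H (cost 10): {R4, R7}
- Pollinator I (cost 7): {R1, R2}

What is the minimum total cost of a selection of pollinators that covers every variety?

B, E together cover every variety (B ∪ E = {R1, R2, R3, R4, R5, R6, R7}); total cost 9 + 11 = 20.
The greedy pick D, B, E costs 23; no covering selection beats 20.

20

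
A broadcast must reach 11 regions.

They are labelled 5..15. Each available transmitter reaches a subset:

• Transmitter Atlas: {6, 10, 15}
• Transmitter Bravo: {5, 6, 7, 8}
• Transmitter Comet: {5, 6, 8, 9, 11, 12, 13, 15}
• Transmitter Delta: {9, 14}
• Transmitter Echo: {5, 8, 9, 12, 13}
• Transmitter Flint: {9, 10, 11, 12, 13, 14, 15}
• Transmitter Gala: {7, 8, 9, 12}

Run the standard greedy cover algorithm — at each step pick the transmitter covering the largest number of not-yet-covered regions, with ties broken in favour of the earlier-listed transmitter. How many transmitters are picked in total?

3

Greedy: pick Comet (covers 8 new) → pick Flint (covers 2 new) → pick Bravo (covers 1 new). Total picks: 3.
(The true minimum cover uses only 2 transmitters, so greedy is not optimal here.)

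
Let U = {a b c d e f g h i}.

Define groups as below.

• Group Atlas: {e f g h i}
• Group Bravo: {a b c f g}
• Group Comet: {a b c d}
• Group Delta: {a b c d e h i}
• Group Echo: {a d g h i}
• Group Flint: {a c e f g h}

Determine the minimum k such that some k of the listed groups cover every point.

2

Atlas and Comet cover everything between them: the union {a, b, c, d, e, f, g, h, i} is all of U.
No single group has all 9 points (the largest, Delta, has 7), so 2 is optimal.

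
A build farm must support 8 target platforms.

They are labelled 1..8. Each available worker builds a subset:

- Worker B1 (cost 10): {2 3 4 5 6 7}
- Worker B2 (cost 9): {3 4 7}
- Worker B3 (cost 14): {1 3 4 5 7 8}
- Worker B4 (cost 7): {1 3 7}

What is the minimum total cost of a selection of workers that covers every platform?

B1, B3 together cover every platform (B1 ∪ B3 = {1, 2, 3, 4, 5, 6, 7, 8}); total cost 10 + 14 = 24.
No covering selection has total cost below 24.

24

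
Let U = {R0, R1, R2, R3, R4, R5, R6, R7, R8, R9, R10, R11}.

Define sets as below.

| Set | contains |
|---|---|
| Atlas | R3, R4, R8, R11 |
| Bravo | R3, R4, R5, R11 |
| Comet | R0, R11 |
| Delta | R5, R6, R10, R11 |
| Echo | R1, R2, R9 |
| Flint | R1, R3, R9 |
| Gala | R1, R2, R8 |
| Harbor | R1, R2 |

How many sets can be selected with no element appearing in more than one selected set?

Comet, Gala are pairwise disjoint (Comet={R0,R11}; Gala={R1,R2,R8}).
Every remaining set overlaps one of these, and no 3 of the listed sets are pairwise disjoint, so 2 is the maximum.

2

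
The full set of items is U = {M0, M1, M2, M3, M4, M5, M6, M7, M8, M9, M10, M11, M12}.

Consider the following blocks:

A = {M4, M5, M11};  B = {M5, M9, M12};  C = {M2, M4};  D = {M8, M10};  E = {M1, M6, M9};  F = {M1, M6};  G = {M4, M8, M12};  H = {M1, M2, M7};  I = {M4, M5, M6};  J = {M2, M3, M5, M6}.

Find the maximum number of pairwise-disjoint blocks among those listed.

4

B, C, D, F are pairwise disjoint (B={M5,M9,M12}; C={M2,M4}; D={M8,M10}; F={M1,M6}).
Every remaining block overlaps one of these, and no 5 of the listed blocks are pairwise disjoint, so 4 is the maximum.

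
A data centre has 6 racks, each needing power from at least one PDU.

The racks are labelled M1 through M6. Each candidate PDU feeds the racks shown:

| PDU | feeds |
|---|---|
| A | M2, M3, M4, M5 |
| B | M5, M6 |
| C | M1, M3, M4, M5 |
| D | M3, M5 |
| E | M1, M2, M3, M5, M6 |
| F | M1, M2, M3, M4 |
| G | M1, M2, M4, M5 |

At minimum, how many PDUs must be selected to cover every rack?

A and E together: A ∪ E = {M1, M2, M3, M4, M5, M6} — every rack is covered.
No single PDU has all 6 racks (the largest, E, has 5), so 2 is optimal.

2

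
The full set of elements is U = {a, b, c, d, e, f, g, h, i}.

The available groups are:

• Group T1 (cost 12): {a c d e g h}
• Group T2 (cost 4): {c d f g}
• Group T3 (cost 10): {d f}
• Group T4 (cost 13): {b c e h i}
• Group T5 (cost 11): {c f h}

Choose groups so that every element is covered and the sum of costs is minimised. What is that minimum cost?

T1, T2, T4 together cover every element (T1 ∪ T2 ∪ T4 = {a, b, c, d, e, f, g, h, i}); total cost 12 + 4 + 13 = 29.
No covering selection has total cost below 29.

29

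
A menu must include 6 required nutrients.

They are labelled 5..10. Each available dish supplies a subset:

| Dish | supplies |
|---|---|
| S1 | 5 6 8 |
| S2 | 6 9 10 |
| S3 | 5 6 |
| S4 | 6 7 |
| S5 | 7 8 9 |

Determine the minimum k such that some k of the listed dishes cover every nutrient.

Take {S2, S3, S5}. Their union is {5, 6, 7, 8, 9, 10}, which is all 6 nutrients.
Only S2 contains 10, so S2 is forced; the remaining 3 nutrients need at least 2 more dishes (each remaining dish adds at most 2) — so at least 3 dishes are needed, and 3 is optimal.

3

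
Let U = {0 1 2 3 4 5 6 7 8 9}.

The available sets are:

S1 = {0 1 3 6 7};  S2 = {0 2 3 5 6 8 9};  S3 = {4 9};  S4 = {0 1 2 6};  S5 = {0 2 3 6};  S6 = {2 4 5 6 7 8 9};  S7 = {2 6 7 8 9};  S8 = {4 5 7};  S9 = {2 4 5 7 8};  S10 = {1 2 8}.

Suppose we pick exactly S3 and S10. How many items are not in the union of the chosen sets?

5

Union of S3, S10 = {1, 2, 4, 8, 9}.
Not covered: 0, 3, 5, 6, 7 — 5 items.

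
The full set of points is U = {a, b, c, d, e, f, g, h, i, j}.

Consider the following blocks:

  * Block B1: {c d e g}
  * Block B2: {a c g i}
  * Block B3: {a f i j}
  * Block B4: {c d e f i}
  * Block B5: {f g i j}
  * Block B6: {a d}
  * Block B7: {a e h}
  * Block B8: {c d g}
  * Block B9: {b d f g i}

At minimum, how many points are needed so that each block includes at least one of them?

Take T = {a, e, g}. Each listed block contains at least one of these, so T is a hitting set of size 3.
No choice of 2 points meets every block, so 3 is the minimum.

3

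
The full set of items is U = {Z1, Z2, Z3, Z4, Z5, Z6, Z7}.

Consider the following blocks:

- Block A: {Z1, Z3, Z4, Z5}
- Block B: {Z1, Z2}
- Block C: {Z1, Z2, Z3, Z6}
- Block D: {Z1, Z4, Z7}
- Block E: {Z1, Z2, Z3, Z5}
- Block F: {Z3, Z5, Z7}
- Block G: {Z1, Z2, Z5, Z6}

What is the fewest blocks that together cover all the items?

A and D and G together: A ∪ D ∪ G = {Z1, Z2, Z3, Z4, Z5, Z6, Z7} — every item is covered.
No 2 of the 7 blocks cover everything (all 21 combinations miss at least one item), so 3 is optimal.

3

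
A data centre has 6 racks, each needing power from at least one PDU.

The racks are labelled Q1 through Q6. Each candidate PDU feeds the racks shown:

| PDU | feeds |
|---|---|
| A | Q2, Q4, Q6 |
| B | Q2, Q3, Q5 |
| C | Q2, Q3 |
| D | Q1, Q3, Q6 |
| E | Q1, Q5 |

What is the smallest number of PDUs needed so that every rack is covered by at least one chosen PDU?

A and B and E together: A ∪ B ∪ E = {Q1, Q2, Q3, Q4, Q5, Q6} — every rack is covered.
Only A contains Q4, so A is forced; the remaining 3 racks need at least 2 more PDUs (each remaining PDU adds at most 2) — so at least 3 PDUs are needed, and 3 is optimal.

3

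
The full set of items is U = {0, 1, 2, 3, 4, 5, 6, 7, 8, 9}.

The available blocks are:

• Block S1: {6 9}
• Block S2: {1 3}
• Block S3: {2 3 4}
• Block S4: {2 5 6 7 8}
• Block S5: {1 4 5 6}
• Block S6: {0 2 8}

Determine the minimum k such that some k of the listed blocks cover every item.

S1 and S2 and S3 and S4 and S6 together: S1 ∪ S2 ∪ S3 ∪ S4 ∪ S6 = {0, 1, 2, 3, 4, 5, 6, 7, 8, 9} — every item is covered.
No 4 of the 6 blocks cover everything (all 15 combinations miss at least one item), so 5 is optimal.

5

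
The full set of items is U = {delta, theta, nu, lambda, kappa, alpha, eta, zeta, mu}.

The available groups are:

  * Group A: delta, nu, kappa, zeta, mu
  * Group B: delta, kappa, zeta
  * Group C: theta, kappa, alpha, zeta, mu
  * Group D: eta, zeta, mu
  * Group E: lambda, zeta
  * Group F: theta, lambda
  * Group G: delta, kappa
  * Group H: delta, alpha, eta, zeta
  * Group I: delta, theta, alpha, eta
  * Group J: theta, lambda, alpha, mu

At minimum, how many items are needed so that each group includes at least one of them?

3

T = {delta, lambda, zeta} meets every group (each contains at least one member of T), and |T| = 3.
The groups D, F, G are pairwise disjoint, so any hitting set needs a separate item for each — at least 3. Hence 3 is optimal.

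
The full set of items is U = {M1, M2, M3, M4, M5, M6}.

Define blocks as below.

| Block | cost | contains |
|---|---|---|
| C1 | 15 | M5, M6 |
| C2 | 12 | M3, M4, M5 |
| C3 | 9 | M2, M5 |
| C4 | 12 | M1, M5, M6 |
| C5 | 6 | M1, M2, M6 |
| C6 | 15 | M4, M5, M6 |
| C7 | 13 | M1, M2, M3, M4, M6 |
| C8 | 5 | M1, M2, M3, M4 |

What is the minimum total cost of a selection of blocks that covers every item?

17

C4, C8 together cover every item (C4 ∪ C8 = {M1, M2, M3, M4, M5, M6}); total cost 12 + 5 = 17.
No covering selection has total cost below 17.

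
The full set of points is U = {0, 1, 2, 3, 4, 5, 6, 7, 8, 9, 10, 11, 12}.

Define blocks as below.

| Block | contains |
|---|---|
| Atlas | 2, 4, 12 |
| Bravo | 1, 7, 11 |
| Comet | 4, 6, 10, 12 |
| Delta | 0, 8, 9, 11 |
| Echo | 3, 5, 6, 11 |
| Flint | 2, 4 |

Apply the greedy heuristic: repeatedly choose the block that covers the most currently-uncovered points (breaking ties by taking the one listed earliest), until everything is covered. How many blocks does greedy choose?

5

Greedy: pick Comet (covers 4 new) → pick Delta (covers 4 new) → pick Bravo (covers 2 new) → pick Echo (covers 2 new) → pick Atlas (covers 1 new). Total picks: 5.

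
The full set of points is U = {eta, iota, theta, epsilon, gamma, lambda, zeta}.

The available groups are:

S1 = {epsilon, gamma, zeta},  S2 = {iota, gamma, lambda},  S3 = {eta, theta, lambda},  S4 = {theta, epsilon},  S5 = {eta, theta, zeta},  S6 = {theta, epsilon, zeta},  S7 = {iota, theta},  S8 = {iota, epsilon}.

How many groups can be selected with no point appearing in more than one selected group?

S5, S8 are pairwise disjoint (S5={eta,theta,zeta}; S8={iota,epsilon}).
Every remaining group overlaps one of these, and no 3 of the listed groups are pairwise disjoint, so 2 is the maximum.

2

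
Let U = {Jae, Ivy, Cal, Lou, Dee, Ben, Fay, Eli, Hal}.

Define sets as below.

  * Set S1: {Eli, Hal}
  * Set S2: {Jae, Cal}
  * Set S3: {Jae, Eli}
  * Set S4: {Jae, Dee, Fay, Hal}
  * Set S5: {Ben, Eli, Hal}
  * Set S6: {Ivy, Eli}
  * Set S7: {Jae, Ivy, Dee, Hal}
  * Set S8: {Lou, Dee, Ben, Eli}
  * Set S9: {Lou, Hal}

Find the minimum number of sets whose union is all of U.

Take {S2, S4, S6, S8}. Their union is {Jae, Ivy, Cal, Lou, Dee, Ben, Fay, Eli, Hal}, which is all 9 items.
No 3 of the 9 sets cover everything (all 84 combinations miss at least one item), so 4 is optimal.

4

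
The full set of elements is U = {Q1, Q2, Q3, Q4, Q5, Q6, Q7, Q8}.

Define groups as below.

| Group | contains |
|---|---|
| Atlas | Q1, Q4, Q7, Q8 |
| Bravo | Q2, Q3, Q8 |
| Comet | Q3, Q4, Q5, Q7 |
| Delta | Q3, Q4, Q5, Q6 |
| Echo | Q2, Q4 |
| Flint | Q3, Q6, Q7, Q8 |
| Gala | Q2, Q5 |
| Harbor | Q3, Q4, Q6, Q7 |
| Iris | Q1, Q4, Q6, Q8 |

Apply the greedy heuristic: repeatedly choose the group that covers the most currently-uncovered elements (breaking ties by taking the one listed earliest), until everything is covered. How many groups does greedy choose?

3

Greedy: pick Atlas (covers 4 new) → pick Delta (covers 3 new) → pick Bravo (covers 1 new). Total picks: 3.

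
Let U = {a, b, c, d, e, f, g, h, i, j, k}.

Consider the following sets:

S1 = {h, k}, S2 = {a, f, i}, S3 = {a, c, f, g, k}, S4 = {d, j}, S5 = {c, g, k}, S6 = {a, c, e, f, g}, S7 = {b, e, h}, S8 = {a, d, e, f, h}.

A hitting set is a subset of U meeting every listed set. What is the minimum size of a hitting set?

T = {d, g, h, i} meets every set (each contains at least one member of T), and |T| = 4.
The sets S2, S4, S5, S7 are pairwise disjoint, so any hitting set needs a separate item for each — at least 4. Hence 4 is optimal.

4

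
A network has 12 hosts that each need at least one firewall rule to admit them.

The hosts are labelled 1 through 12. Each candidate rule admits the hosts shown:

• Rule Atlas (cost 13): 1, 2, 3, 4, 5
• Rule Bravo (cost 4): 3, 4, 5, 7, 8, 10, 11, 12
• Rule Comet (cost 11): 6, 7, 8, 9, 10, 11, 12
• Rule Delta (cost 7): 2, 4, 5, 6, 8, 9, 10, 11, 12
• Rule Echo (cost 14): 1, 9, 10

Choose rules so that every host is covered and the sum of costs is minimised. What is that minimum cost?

24

Atlas, Bravo, Delta together cover every host (Atlas ∪ Bravo ∪ Delta = {1, 2, 3, 4, 5, 6, 7, 8, 9, 10, 11, 12}); total cost 13 + 4 + 7 = 24.
No covering selection has total cost below 24.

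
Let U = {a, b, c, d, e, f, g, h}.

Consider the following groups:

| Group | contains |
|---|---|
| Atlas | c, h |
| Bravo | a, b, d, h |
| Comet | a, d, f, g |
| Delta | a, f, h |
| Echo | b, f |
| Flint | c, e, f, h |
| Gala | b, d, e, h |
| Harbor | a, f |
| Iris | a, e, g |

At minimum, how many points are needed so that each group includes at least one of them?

T = {a, b, c} meets every group (each contains at least one member of T), and |T| = 3.
The groups Atlas, Echo, Iris are pairwise disjoint, so any hitting set needs a separate point for each — at least 3. Hence 3 is optimal.

3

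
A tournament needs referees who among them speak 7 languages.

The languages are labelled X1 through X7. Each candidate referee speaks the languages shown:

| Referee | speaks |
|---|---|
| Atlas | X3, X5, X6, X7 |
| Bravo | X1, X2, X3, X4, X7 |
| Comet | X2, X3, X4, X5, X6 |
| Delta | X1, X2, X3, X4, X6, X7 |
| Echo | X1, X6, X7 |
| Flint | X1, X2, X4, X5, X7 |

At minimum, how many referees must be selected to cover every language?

Take {Delta, Flint}. Their union is {X1, X2, X3, X4, X5, X6, X7}, which is all 7 languages.
No single referee has all 7 languages (the largest, Delta, has 6), so 2 is optimal.

2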